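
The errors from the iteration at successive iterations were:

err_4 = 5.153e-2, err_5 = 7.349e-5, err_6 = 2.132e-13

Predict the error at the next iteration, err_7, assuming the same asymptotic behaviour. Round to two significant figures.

5.2e-39

First estimate the order: p ≈ ln(err_6/err_5) / ln(err_5/err_4) = ln(2.132e-13/7.349e-5)/ln(7.349e-5/5.153e-2) = ln(2.90107e-09)/ln(0.00142616) ≈ 3.0000.
Then err_7 ≈ err_6·(err_6/err_5)^p = 2.132e-13·(2.90107e-09)^3.0000 = 2.132e-13·2.4416e-26 ≈ 5.205e-39.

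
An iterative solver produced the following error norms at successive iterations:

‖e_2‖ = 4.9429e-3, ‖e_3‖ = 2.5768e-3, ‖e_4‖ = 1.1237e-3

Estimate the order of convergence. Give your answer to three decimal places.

p ≈ ln(‖e_4‖/‖e_3‖) / ln(‖e_3‖/‖e_2‖)
  = ln(1.1237e-3/2.5768e-3) / ln(2.5768e-3/4.9429e-3)
  = ln(0.436084) / ln(0.521313)
  = -0.829920 / -0.651405 ≈ 1.274046

1.274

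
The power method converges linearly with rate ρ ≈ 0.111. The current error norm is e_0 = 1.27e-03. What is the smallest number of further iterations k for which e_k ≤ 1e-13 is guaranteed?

11

After k steps, e_k ≈ 1.27e-03·0.111^k.
Need 0.111^k ≤ 1e-13/1.27e-03 = 7.87402e-11.
k ≥ ln(7.87402e-11)/ln(0.111) = -23.2649/-2.19823 = 10.583.
Smallest integer k = 11.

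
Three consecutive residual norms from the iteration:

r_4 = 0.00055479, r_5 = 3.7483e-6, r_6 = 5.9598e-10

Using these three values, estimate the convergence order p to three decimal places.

1.750

p ≈ ln(r_6/r_5) / ln(r_5/r_4)
  = ln(5.9598e-10/3.7483e-6) / ln(3.7483e-6/0.00055479)
  = ln(0.000159) / ln(0.00675625)
  = -8.746606 / -4.997287 ≈ 1.750271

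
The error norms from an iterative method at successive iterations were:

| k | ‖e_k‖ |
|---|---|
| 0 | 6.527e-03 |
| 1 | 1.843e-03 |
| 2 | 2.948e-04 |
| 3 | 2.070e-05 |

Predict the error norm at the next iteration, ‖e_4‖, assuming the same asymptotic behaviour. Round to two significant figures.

4.4e-7

First estimate the order: p ≈ ln(‖e_3‖/‖e_2‖) / ln(‖e_2‖/‖e_1‖) = ln(2.070e-05/2.948e-04)/ln(2.948e-04/1.843e-03) = ln(0.0702171)/ln(0.159957) ≈ 1.4492.
Then ‖e_4‖ ≈ ‖e_3‖·(‖e_3‖/‖e_2‖)^p = 2.070e-05·(0.0702171)^1.4492 = 2.070e-05·0.0212944 ≈ 4.408e-07.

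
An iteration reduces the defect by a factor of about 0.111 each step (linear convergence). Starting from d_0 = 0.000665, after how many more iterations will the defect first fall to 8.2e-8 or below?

After k steps, d_k ≈ 0.000665·0.111^k.
Need 0.111^k ≤ 8.2e-8/0.000665 = 0.000123308.
k ≥ ln(0.000123308)/ln(0.111) = -9.0008/-2.19823 = 4.095.
Smallest integer k = 5.

5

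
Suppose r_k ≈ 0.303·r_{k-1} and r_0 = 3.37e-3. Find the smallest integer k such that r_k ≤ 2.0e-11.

16

After k steps, r_k ≈ 3.37e-3·0.303^k.
Need 0.303^k ≤ 2.0e-11/3.37e-3 = 5.93472e-09.
k ≥ ln(5.93472e-09)/ln(0.303) = -18.9424/-1.19402 = 15.864.
Smallest integer k = 16.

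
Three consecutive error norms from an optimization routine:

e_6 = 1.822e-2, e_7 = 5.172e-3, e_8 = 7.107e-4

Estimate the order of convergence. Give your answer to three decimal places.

p ≈ ln(e_8/e_7) / ln(e_7/e_6)
  = ln(7.107e-4/5.172e-3) / ln(5.172e-3/1.822e-2)
  = ln(0.137413) / ln(0.283864)
  = -1.984764 / -1.259260 ≈ 1.576135

1.576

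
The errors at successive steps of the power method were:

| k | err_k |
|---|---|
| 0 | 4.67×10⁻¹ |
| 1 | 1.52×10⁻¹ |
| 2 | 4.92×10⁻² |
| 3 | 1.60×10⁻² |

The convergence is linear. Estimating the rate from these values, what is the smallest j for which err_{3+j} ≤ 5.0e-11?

Rate ρ ≈ err_3/err_2 = 1.60×10⁻²/4.92×10⁻² = 0.3252.
After j more steps, err_{3+j} ≈ 1.60×10⁻²·ρ^j; need ρ^j ≤ 5.0e-11/1.60×10⁻² = 3.125e-09.
j ≥ ln(3.125e-09)/ln(0.3252) = -19.5838/-1.12331 = 17.434.
So 18 more iterations are needed.

18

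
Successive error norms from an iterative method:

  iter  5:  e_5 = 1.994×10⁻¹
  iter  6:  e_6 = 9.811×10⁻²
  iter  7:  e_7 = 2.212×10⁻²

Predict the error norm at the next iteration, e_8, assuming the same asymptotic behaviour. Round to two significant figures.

First estimate the order: p ≈ ln(e_7/e_6) / ln(e_6/e_5) = ln(2.212×10⁻²/9.811×10⁻²)/ln(9.811×10⁻²/1.994×10⁻¹) = ln(0.225461)/ln(0.492026) ≈ 2.1003.
Then e_8 ≈ e_7·(e_7/e_6)^p = 2.212×10⁻²·(0.225461)^2.1003 = 2.212×10⁻²·0.043778 ≈ 0.0009684.

9.7e-4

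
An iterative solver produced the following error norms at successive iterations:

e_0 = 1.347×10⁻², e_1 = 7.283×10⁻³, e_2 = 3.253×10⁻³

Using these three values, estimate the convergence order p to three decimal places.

1.311

p ≈ ln(e_2/e_1) / ln(e_1/e_0)
  = ln(3.253×10⁻³/7.283×10⁻³) / ln(7.283×10⁻³/1.347×10⁻²)
  = ln(0.446657) / ln(0.540683)
  = -0.805964 / -0.614922 ≈ 1.310677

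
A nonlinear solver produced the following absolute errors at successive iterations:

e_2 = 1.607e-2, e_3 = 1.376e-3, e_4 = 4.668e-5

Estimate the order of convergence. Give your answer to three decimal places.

p ≈ ln(e_4/e_3) / ln(e_3/e_2)
  = ln(4.668e-5/1.376e-3) / ln(1.376e-3/1.607e-2)
  = ln(0.0339244) / ln(0.0856254)
  = -3.383621 / -2.457773 ≈ 1.376702

1.377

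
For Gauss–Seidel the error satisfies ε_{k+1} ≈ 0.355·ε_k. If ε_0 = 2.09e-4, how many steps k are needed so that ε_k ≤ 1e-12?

After k steps, ε_k ≈ 2.09e-4·0.355^k.
Need 0.355^k ≤ 1e-12/2.09e-4 = 4.78469e-09.
k ≥ ln(4.78469e-09)/ln(0.355) = -19.1578/-1.03564 = 18.499.
Smallest integer k = 19.

19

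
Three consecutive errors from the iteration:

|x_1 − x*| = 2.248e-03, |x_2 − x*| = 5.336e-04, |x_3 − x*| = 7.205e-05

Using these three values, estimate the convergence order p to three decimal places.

p ≈ ln(|x_3 − x*|/|x_2 − x*|) / ln(|x_2 − x*|/|x_1 − x*|)
  = ln(7.205e-05/5.336e-04) / ln(5.336e-04/2.248e-03)
  = ln(0.135026) / ln(0.237367)
  = -2.002288 / -1.438148 ≈ 1.392268

1.392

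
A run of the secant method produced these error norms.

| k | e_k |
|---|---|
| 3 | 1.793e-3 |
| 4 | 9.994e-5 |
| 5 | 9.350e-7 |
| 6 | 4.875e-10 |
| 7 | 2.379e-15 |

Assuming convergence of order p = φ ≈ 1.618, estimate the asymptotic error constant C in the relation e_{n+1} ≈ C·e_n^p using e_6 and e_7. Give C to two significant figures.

C ≈ e_7 / e_6^1.618
  = 2.379e-15 / (4.875e-10)^1.618
  = 2.379e-15 / 8.5732e-16 ≈ 2.7749

2.8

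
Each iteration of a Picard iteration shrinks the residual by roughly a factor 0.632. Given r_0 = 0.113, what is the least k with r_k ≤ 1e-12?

After k steps, r_k ≈ 0.113·0.632^k.
Need 0.632^k ≤ 1e-12/0.113 = 8.84956e-12.
k ≥ ln(8.84956e-12)/ln(0.632) = -25.4507/-0.45887 = 55.464.
Smallest integer k = 56.

56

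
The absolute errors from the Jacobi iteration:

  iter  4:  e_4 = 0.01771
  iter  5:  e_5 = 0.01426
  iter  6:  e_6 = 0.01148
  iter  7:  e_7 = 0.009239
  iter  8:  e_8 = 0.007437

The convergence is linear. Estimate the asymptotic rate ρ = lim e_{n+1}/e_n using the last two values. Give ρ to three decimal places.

0.805

ρ ≈ e_8/e_7 = 0.007437/0.009239 = 0.80496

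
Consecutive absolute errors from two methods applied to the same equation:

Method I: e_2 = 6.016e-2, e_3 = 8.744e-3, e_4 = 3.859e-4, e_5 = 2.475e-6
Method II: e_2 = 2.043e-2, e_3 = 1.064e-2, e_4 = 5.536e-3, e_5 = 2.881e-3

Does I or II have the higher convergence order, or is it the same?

I

Method I: p ≈ ln(2.475e-6/3.859e-4)/ln(3.859e-4/8.744e-3) ≈ 1.62.
Method II: p ≈ ln(2.881e-3/5.536e-3)/ln(5.536e-3/1.064e-2) ≈ 1.00.
Method I has the higher order (≈1.6 vs ≈1.0).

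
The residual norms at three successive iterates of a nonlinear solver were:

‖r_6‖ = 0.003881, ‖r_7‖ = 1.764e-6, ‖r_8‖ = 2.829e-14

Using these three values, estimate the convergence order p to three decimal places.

p ≈ ln(‖r_8‖/‖r_7‖) / ln(‖r_7‖/‖r_6‖)
  = ln(2.829e-14/1.764e-6) / ln(1.764e-6/0.003881)
  = ln(1.60374e-08) / ln(0.000454522)
  = -17.948342 / -7.696264 ≈ 2.332085

2.332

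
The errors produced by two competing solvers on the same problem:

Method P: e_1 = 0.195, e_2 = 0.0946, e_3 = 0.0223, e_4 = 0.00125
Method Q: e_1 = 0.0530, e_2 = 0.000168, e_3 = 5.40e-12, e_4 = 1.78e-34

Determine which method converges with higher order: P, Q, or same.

Method P: p ≈ ln(0.00125/0.0223)/ln(0.0223/0.0946) ≈ 1.99.
Method Q: p ≈ ln(1.78e-34/5.40e-12)/ln(5.40e-12/0.000168) ≈ 3.00.
Method Q has the higher order (≈3.0 vs ≈2.0).

Q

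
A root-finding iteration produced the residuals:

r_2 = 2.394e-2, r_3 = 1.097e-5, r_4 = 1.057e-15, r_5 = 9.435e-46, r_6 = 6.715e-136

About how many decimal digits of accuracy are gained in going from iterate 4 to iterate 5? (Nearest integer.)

30

Digits gained ≈ log₁₀(r_4/r_5) = log₁₀(1.057e-15/9.435e-46) = log₁₀(1.1203e+30) ≈ 30.049.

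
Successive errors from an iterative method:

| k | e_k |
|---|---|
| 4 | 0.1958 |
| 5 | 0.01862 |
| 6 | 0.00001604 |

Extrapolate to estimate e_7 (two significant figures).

First estimate the order: p ≈ ln(e_6/e_5) / ln(e_5/e_4) = ln(0.00001604/0.01862)/ln(0.01862/0.1958) = ln(0.000861439)/ln(0.095097) ≈ 2.9993.
Then e_7 ≈ e_6·(e_6/e_5)^p = 0.00001604·(0.000861439)^2.9993 = 0.00001604·6.4242e-10 ≈ 1.03e-14.

1.0e-14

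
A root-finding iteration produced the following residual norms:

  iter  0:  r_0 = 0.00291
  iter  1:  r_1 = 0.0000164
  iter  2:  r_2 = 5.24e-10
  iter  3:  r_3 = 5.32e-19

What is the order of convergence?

Consecutive ratios: r_3/r_2 = 5.32e-19/5.24e-10 = 1.01527e-09, r_2/r_1 = 5.24e-10/0.0000164 = 3.19512e-05.
p ≈ ln(1.01527e-09)/ln(3.19512e-05) = -20.7081/-10.3513 ≈ 2.00.
So the convergence is quadratic (order 2).

2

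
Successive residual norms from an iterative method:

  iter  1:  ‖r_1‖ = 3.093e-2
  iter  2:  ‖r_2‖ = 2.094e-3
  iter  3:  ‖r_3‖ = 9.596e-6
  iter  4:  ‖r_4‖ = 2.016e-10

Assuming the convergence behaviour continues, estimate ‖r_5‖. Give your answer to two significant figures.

8.9e-20

First estimate the order: p ≈ ln(‖r_4‖/‖r_3‖) / ln(‖r_3‖/‖r_2‖) = ln(2.016e-10/9.596e-6)/ln(9.596e-6/2.094e-3) = ln(2.10088e-05)/ln(0.00458262) ≈ 1.9999.
Then ‖r_5‖ ≈ ‖r_4‖·(‖r_4‖/‖r_3‖)^p = 2.016e-10·(2.10088e-05)^1.9999 = 2.016e-10·4.41845e-10 ≈ 8.908e-20.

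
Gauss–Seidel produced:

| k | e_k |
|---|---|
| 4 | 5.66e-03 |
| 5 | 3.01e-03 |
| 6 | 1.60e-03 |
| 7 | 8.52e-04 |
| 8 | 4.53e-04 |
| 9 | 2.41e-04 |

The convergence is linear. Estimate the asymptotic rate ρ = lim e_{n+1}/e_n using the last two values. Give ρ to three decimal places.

0.532

ρ ≈ e_9/e_8 = 2.41e-04/4.53e-04 = 0.53201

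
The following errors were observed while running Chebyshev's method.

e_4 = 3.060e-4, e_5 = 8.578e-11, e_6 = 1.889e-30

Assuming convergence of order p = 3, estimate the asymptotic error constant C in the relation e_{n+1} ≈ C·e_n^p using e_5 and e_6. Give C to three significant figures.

2.99

C ≈ e_6 / e_5^3
  = 1.889e-30 / (8.578e-11)^3
  = 1.889e-30 / 6.31187e-31 ≈ 2.9928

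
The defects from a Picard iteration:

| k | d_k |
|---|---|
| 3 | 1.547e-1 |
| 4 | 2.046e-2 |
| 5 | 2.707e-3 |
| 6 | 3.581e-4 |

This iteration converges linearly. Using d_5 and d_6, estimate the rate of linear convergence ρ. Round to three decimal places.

ρ ≈ d_6/d_5 = 3.581e-4/2.707e-3 = 0.13229

0.132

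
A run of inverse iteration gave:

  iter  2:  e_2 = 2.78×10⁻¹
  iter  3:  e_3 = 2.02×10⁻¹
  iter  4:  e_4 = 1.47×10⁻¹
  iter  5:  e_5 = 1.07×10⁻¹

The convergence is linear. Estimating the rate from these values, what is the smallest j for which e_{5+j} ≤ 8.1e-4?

16

Rate ρ ≈ e_5/e_4 = 1.07×10⁻¹/1.47×10⁻¹ = 0.7279.
After j more steps, e_{5+j} ≈ 1.07×10⁻¹·ρ^j; need ρ^j ≤ 8.1e-4/1.07×10⁻¹ = 0.00757009.
j ≥ ln(0.00757009)/ln(0.7279) = -4.8836/-0.31759 = 15.377.
So 16 more iterations are needed.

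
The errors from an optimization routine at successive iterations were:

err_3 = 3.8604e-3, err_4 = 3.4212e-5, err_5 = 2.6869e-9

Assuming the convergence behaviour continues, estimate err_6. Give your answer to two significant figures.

1.7e-17

First estimate the order: p ≈ ln(err_5/err_4) / ln(err_4/err_3) = ln(2.6869e-9/3.4212e-5)/ln(3.4212e-5/3.8604e-3) = ln(7.85368e-05)/ln(0.00886229) ≈ 2.0000.
Then err_6 ≈ err_5·(err_5/err_4)^p = 2.6869e-9·(7.85368e-05)^2.0000 = 2.6869e-9·6.16803e-09 ≈ 1.657e-17.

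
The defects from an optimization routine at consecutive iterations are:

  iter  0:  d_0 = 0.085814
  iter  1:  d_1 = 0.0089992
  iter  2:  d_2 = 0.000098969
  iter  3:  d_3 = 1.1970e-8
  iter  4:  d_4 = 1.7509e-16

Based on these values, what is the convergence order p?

Consecutive ratios: d_4/d_3 = 1.7509e-16/1.1970e-8 = 1.46274e-08, d_3/d_2 = 1.1970e-8/0.000098969 = 0.000120947.
p ≈ ln(1.46274e-08)/ln(0.000120947) = -18.0404/-9.0202 ≈ 2.00.
So the convergence is quadratic (order 2).

2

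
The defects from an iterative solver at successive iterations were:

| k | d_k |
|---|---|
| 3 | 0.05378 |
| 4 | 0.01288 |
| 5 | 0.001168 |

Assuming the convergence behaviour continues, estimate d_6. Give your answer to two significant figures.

2.1e-5

First estimate the order: p ≈ ln(d_5/d_4) / ln(d_4/d_3) = ln(0.001168/0.01288)/ln(0.01288/0.05378) = ln(0.0906832)/ln(0.239494) ≈ 1.6795.
Then d_6 ≈ d_5·(d_5/d_4)^p = 0.001168·(0.0906832)^1.6795 = 0.001168·0.0177487 ≈ 2.073e-05.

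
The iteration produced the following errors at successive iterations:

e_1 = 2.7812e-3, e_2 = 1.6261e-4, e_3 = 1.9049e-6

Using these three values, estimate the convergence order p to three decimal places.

1.566

p ≈ ln(e_3/e_2) / ln(e_2/e_1)
  = ln(1.9049e-6/1.6261e-4) / ln(1.6261e-4/2.7812e-3)
  = ln(0.0117145) / ln(0.0584676)
  = -4.446928 / -2.839283 ≈ 1.566215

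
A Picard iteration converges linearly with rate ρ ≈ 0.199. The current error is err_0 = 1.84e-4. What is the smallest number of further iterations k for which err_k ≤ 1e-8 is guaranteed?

7

After k steps, err_k ≈ 1.84e-4·0.199^k.
Need 0.199^k ≤ 1e-8/1.84e-4 = 5.43478e-05.
k ≥ ln(5.43478e-05)/ln(0.199) = -9.8201/-1.61445 = 6.083.
Smallest integer k = 7.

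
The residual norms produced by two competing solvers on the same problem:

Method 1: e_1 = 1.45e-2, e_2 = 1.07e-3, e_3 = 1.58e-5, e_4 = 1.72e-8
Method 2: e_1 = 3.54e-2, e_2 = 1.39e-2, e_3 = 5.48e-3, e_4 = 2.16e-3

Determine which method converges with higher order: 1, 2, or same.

1

Method 1: p ≈ ln(1.72e-8/1.58e-5)/ln(1.58e-5/1.07e-3) ≈ 1.62.
Method 2: p ≈ ln(2.16e-3/5.48e-3)/ln(5.48e-3/1.39e-2) ≈ 1.00.
Method 1 has the higher order (≈1.6 vs ≈1.0).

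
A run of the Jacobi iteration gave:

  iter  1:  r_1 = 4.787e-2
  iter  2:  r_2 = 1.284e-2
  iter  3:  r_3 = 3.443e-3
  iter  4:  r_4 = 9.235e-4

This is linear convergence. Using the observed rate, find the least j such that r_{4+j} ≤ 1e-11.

14

Rate ρ ≈ r_4/r_3 = 9.235e-4/3.443e-3 = 0.2682.
After j more steps, r_{4+j} ≈ 9.235e-4·ρ^j; need ρ^j ≤ 1e-11/9.235e-4 = 1.08284e-08.
j ≥ ln(1.08284e-08)/ln(0.2682) = -18.3411/-1.31602 = 13.937.
So 14 more iterations are needed.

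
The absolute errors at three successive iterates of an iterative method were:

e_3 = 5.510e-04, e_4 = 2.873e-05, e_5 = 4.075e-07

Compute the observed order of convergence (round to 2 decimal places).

p ≈ ln(e_5/e_4) / ln(e_4/e_3)
  = ln(4.075e-07/2.873e-05) / ln(2.873e-05/5.510e-04)
  = ln(0.0141838) / ln(0.0521416)
  = -4.25565 / -2.95379 ≈ 1.44074

1.44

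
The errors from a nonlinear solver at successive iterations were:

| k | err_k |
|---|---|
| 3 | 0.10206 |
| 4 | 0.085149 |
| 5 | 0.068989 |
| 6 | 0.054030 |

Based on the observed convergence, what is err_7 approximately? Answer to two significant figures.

First estimate the order: p ≈ ln(err_6/err_5) / ln(err_5/err_4) = ln(0.054030/0.068989)/ln(0.068989/0.085149) = ln(0.783168)/ln(0.810215) ≈ 1.1613.
Then err_7 ≈ err_6·(err_6/err_5)^p = 0.054030·(0.783168)^1.1613 = 0.054030·0.752894 ≈ 0.04068.

4.1e-2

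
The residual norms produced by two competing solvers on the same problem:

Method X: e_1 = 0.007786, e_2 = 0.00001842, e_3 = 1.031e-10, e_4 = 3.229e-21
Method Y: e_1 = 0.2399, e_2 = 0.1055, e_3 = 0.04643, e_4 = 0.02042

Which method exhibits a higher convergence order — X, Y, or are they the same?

Method X: p ≈ ln(3.229e-21/1.031e-10)/ln(1.031e-10/0.00001842) ≈ 2.00.
Method Y: p ≈ ln(0.02042/0.04643)/ln(0.04643/0.1055) ≈ 1.00.
Method X has the higher order (≈2.0 vs ≈1.0).

X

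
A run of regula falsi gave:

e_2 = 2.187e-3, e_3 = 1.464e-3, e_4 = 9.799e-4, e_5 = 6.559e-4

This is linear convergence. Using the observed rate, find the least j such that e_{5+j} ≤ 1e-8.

Rate ρ ≈ e_5/e_4 = 6.559e-4/9.799e-4 = 0.6694.
After j more steps, e_{5+j} ≈ 6.559e-4·ρ^j; need ρ^j ≤ 1e-8/6.559e-4 = 1.52462e-05.
j ≥ ln(1.52462e-05)/ln(0.6694) = -11.0912/-0.40137 = 27.633.
So 28 more iterations are needed.

28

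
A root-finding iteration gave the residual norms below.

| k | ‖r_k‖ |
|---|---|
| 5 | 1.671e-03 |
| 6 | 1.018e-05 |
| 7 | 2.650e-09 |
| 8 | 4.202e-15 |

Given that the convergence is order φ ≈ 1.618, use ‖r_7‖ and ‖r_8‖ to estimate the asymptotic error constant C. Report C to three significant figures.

0.317

C ≈ ‖r_8‖ / ‖r_7‖^1.618
  = 4.202e-15 / (2.650e-09)^1.618
  = 4.202e-15 / 1.32682e-14 ≈ 0.3167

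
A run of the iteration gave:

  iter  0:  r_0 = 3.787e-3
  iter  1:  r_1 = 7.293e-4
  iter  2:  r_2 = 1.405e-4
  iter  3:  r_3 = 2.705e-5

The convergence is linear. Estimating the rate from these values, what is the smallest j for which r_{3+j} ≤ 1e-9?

Rate ρ ≈ r_3/r_2 = 2.705e-5/1.405e-4 = 0.1925.
After j more steps, r_{3+j} ≈ 2.705e-5·ρ^j; need ρ^j ≤ 1e-9/2.705e-5 = 3.69686e-05.
j ≥ ln(3.69686e-05)/ln(0.1925) = -10.2054/-1.64766 = 6.194.
So 7 more iterations are needed.

7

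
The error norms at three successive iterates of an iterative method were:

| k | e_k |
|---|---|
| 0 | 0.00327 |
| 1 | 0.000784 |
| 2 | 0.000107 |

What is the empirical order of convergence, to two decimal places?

1.39

p ≈ ln(e_2/e_1) / ln(e_1/e_0)
  = ln(0.000107/0.000784) / ln(0.000784/0.00327)
  = ln(0.13648) / ln(0.239755)
  = -1.99158 / -1.42814 ≈ 1.39453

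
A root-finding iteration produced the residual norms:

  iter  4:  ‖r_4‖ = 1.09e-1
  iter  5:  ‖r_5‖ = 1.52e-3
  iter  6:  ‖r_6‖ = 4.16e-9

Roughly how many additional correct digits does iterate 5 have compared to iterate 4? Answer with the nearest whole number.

Digits gained ≈ log₁₀(‖r_4‖/‖r_5‖) = log₁₀(1.09e-1/1.52e-3) = log₁₀(71.7105) ≈ 1.856.

2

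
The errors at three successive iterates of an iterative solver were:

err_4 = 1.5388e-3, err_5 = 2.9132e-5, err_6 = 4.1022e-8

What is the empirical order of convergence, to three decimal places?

p ≈ ln(err_6/err_5) / ln(err_5/err_4)
  = ln(4.1022e-8/2.9132e-5) / ln(2.9132e-5/1.5388e-3)
  = ln(0.00140814) / ln(0.0189316)
  = -6.565486 / -3.966923 ≈ 1.655058

1.655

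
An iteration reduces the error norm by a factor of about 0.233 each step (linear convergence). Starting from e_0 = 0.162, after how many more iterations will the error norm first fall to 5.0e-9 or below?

12

After k steps, e_k ≈ 0.162·0.233^k.
Need 0.233^k ≤ 5.0e-9/0.162 = 3.08642e-08.
k ≥ ln(3.08642e-08)/ln(0.233) = -17.2937/-1.45672 = 11.872.
Smallest integer k = 12.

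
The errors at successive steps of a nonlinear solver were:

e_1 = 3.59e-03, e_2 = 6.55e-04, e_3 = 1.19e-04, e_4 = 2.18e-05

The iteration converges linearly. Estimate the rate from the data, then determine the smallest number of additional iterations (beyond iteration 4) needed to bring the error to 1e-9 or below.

Rate ρ ≈ e_4/e_3 = 2.18e-05/1.19e-04 = 0.1832.
After j more steps, e_{4+j} ≈ 2.18e-05·ρ^j; need ρ^j ≤ 1e-9/2.18e-05 = 4.58716e-05.
j ≥ ln(4.58716e-05)/ln(0.1832) = -9.9897/-1.69718 = 5.886.
So 6 more iterations are needed.

6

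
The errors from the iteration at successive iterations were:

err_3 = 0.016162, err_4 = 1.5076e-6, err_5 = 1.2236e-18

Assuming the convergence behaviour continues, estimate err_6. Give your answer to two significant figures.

First estimate the order: p ≈ ln(err_5/err_4) / ln(err_4/err_3) = ln(1.2236e-18/1.5076e-6)/ln(1.5076e-6/0.016162) = ln(8.11621e-13)/ln(9.32805e-05) ≈ 3.0000.
Then err_6 ≈ err_5·(err_5/err_4)^p = 1.2236e-18·(8.11621e-13)^3.0000 = 1.2236e-18·5.34638e-37 ≈ 6.542e-55.

6.5e-55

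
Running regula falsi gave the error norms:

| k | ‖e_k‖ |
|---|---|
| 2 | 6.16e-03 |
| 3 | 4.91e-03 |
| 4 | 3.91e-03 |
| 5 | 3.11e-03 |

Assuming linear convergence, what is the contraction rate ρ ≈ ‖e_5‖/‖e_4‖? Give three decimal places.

ρ ≈ ‖e_5‖/‖e_4‖ = 3.11e-03/3.91e-03 = 0.79540

0.795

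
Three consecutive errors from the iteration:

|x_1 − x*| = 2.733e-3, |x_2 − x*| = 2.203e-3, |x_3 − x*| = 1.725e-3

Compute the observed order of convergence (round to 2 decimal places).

p ≈ ln(|x_3 − x*|/|x_2 − x*|) / ln(|x_2 − x*|/|x_1 − x*|)
  = ln(1.725e-3/2.203e-3) / ln(2.203e-3/2.733e-3)
  = ln(0.783023) / ln(0.806074)
  = -0.24459 / -0.21558 ≈ 1.13457

1.13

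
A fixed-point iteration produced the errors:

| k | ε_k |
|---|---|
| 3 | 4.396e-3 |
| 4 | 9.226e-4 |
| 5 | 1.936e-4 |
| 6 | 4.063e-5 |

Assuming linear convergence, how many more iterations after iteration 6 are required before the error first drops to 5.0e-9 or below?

Rate ρ ≈ ε_6/ε_5 = 4.063e-5/1.936e-4 = 0.2099.
After j more steps, ε_{6+j} ≈ 4.063e-5·ρ^j; need ρ^j ≤ 5.0e-9/4.063e-5 = 0.000123062.
j ≥ ln(0.000123062)/ln(0.2099) = -9.0028/-1.56112 = 5.767.
So 6 more iterations are needed.

6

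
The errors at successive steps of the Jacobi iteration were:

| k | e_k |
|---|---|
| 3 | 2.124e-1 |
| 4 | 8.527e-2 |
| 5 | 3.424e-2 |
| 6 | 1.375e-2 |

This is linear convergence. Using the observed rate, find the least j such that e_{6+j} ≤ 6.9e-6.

Rate ρ ≈ e_6/e_5 = 1.375e-2/3.424e-2 = 0.4016.
After j more steps, e_{6+j} ≈ 1.375e-2·ρ^j; need ρ^j ≤ 6.9e-6/1.375e-2 = 0.000501818.
j ≥ ln(0.000501818)/ln(0.4016) = -7.5973/-0.91230 = 8.328.
So 9 more iterations are needed.

9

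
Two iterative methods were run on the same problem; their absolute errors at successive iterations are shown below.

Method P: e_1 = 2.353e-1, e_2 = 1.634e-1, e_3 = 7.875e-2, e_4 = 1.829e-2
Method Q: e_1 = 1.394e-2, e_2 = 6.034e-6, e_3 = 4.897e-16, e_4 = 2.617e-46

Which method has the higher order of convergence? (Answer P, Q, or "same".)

Q

Method P: p ≈ ln(1.829e-2/7.875e-2)/ln(7.875e-2/1.634e-1) ≈ 2.00.
Method Q: p ≈ ln(2.617e-46/4.897e-16)/ln(4.897e-16/6.034e-6) ≈ 3.00.
Method Q has the higher order (≈3.0 vs ≈2.0).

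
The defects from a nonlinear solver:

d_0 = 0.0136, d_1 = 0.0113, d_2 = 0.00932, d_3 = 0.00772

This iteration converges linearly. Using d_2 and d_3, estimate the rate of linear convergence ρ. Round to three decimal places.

0.828

ρ ≈ d_3/d_2 = 0.00772/0.00932 = 0.82833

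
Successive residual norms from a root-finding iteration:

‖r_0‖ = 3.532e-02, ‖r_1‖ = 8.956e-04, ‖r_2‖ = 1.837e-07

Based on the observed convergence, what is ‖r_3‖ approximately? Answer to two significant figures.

First estimate the order: p ≈ ln(‖r_2‖/‖r_1‖) / ln(‖r_1‖/‖r_0‖) = ln(1.837e-07/8.956e-04)/ln(8.956e-04/3.532e-02) = ln(0.000205114)/ln(0.0253567) ≈ 2.3109.
Then ‖r_3‖ ≈ ‖r_2‖·(‖r_2‖/‖r_1‖)^p = 1.837e-07·(0.000205114)^2.3109 = 1.837e-07·3.00186e-09 ≈ 5.514e-16.

5.5e-16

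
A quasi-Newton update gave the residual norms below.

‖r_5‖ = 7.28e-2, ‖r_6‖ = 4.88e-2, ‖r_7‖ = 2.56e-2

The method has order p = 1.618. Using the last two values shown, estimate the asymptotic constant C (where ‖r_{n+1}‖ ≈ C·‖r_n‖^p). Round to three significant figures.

C ≈ ‖r_7‖ / ‖r_6‖^1.618
  = 2.56e-2 / (4.88e-2)^1.618
  = 2.56e-2 / 0.00754855 ≈ 3.3914

3.39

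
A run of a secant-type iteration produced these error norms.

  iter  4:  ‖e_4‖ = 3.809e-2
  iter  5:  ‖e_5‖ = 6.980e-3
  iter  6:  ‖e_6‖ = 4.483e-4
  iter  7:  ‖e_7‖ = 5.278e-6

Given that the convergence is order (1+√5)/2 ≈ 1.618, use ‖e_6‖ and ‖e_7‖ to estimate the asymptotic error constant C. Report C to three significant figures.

1.38

C ≈ ‖e_7‖ / ‖e_6‖^1.618
  = 5.278e-6 / (4.483e-4)^1.618
  = 5.278e-6 / 3.82154e-06 ≈ 1.3811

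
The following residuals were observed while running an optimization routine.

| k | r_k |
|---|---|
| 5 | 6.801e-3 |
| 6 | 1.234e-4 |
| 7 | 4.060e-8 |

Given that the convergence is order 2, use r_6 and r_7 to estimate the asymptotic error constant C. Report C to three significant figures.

C ≈ r_7 / r_6^2
  = 4.060e-8 / (1.234e-4)^2
  = 4.060e-8 / 1.52276e-08 ≈ 2.6662

2.67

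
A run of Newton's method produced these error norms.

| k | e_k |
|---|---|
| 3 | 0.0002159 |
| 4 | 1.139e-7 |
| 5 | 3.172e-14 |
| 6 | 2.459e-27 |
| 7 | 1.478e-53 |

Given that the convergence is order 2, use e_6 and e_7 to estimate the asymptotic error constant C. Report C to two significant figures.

C ≈ e_7 / e_6^2
  = 1.478e-53 / (2.459e-27)^2
  = 1.478e-53 / 6.04668e-54 ≈ 2.4443

2.4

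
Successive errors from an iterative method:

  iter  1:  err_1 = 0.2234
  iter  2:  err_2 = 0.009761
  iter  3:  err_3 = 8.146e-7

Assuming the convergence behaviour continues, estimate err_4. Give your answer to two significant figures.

4.7e-19

First estimate the order: p ≈ ln(err_3/err_2) / ln(err_2/err_1) = ln(8.146e-7/0.009761)/ln(0.009761/0.2234) = ln(8.34546e-05)/ln(0.0436929) ≈ 2.9998.
Then err_4 ≈ err_3·(err_3/err_2)^p = 8.146e-7·(8.34546e-05)^2.9998 = 8.146e-7·5.82326e-13 ≈ 4.744e-19.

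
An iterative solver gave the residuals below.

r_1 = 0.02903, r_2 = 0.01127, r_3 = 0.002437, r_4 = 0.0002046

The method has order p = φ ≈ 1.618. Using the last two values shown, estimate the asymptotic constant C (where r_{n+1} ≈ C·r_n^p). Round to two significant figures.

C ≈ r_4 / r_3^1.618
  = 0.0002046 / (0.002437)^1.618
  = 0.0002046 / 5.91469e-05 ≈ 3.4592

3.5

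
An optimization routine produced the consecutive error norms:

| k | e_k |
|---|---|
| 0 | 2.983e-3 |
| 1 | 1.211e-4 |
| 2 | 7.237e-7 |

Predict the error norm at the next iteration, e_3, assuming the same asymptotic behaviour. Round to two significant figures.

First estimate the order: p ≈ ln(e_2/e_1) / ln(e_1/e_0) = ln(7.237e-7/1.211e-4)/ln(1.211e-4/2.983e-3) = ln(0.00597605)/ln(0.0405967) ≈ 1.5980.
Then e_3 ≈ e_2·(e_2/e_1)^p = 7.237e-7·(0.00597605)^1.5980 = 7.237e-7·0.000279711 ≈ 2.024e-10.

2.0e-10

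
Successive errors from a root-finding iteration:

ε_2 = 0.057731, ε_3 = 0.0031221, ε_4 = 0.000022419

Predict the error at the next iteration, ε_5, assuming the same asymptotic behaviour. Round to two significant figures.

5.3e-9

First estimate the order: p ≈ ln(ε_4/ε_3) / ln(ε_3/ε_2) = ln(0.000022419/0.0031221)/ln(0.0031221/0.057731) = ln(0.00718074)/ln(0.0540801) ≈ 1.6921.
Then ε_5 ≈ ε_4·(ε_4/ε_3)^p = 0.000022419·(0.00718074)^1.6921 = 0.000022419·0.000235735 ≈ 5.285e-09.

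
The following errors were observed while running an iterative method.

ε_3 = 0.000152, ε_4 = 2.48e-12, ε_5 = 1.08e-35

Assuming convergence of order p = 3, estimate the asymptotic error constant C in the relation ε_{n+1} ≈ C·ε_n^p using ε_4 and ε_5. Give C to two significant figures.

0.71

C ≈ ε_5 / ε_4^3
  = 1.08e-35 / (2.48e-12)^3
  = 1.08e-35 / 1.5253e-35 ≈ 0.70806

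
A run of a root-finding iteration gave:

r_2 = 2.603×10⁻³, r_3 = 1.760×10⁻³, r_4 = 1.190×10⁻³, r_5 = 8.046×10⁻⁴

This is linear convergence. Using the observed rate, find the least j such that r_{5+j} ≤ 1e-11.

Rate ρ ≈ r_5/r_4 = 8.046×10⁻⁴/1.190×10⁻³ = 0.6761.
After j more steps, r_{5+j} ≈ 8.046×10⁻⁴·ρ^j; need ρ^j ≤ 1e-11/8.046×10⁻⁴ = 1.24285e-08.
j ≥ ln(1.24285e-08)/ln(0.6761) = -18.2033/-0.39141 = 46.507.
So 47 more iterations are needed.

47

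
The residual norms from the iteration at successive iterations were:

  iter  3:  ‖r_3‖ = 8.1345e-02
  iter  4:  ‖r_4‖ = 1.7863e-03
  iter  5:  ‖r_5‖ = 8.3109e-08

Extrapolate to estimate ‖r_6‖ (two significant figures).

First estimate the order: p ≈ ln(‖r_5‖/‖r_4‖) / ln(‖r_4‖/‖r_3‖) = ln(8.3109e-08/1.7863e-03)/ln(1.7863e-03/8.1345e-02) = ln(4.65258e-05)/ln(0.0219596) ≈ 2.6124.
Then ‖r_6‖ ≈ ‖r_5‖·(‖r_5‖/‖r_4‖)^p = 8.3109e-08·(4.65258e-05)^2.6124 = 8.3109e-08·4.81153e-12 ≈ 3.999e-19.

4.0e-19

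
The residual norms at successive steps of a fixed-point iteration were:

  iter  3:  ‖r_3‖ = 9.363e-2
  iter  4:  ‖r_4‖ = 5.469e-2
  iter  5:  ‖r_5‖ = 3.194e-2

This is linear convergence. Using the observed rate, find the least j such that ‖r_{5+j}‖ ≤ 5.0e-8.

Rate ρ ≈ ‖r_5‖/‖r_4‖ = 3.194e-2/5.469e-2 = 0.5840.
After j more steps, ‖r_{5+j}‖ ≈ 3.194e-2·ρ^j; need ρ^j ≤ 5.0e-8/3.194e-2 = 1.56544e-06.
j ≥ ln(1.56544e-06)/ln(0.5840) = -13.3673/-0.53785 = 24.853.
So 25 more iterations are needed.

25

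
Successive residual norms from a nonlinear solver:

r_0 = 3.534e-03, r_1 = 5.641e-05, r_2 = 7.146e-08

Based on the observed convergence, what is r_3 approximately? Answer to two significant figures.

First estimate the order: p ≈ ln(r_2/r_1) / ln(r_1/r_0) = ln(7.146e-08/5.641e-05)/ln(5.641e-05/3.534e-03) = ln(0.0012668)/ln(0.0159621) ≈ 1.6124.
Then r_3 ≈ r_2·(r_2/r_1)^p = 7.146e-08·(0.0012668)^1.6124 = 7.146e-08·2.13013e-05 ≈ 1.522e-12.

1.5e-12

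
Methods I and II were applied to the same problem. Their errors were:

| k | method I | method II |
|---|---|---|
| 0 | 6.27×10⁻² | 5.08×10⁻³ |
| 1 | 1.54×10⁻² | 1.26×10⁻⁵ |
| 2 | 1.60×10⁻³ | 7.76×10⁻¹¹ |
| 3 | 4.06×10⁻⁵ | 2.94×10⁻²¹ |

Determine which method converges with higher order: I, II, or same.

Method I: p ≈ ln(4.06×10⁻⁵/1.60×10⁻³)/ln(1.60×10⁻³/1.54×10⁻²) ≈ 1.62.
Method II: p ≈ ln(2.94×10⁻²¹/7.76×10⁻¹¹)/ln(7.76×10⁻¹¹/1.26×10⁻⁵) ≈ 2.00.
Method II has the higher order (≈2.0 vs ≈1.6).

II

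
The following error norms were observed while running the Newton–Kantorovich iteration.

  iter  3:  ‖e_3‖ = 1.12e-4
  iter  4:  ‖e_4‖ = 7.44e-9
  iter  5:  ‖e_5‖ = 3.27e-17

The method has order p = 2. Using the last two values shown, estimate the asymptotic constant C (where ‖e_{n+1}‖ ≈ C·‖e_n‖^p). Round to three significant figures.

C ≈ ‖e_5‖ / ‖e_4‖^2
  = 3.27e-17 / (7.44e-9)^2
  = 3.27e-17 / 5.53536e-17 ≈ 0.59075

0.591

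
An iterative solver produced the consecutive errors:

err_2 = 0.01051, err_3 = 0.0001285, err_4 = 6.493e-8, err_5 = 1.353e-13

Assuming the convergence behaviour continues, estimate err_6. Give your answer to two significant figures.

First estimate the order: p ≈ ln(err_5/err_4) / ln(err_4/err_3) = ln(1.353e-13/6.493e-8)/ln(6.493e-8/0.0001285) = ln(2.08378e-06)/ln(0.000505292) ≈ 1.7234.
Then err_6 ≈ err_5·(err_5/err_4)^p = 1.353e-13·(2.08378e-06)^1.7234 = 1.353e-13·1.61849e-10 ≈ 2.19e-23.

2.2e-23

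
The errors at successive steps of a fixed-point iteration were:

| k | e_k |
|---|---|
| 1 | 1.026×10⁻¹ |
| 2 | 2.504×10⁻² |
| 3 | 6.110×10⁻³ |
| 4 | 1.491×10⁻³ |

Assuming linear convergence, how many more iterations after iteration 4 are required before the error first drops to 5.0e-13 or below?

Rate ρ ≈ e_4/e_3 = 1.491×10⁻³/6.110×10⁻³ = 0.2440.
After j more steps, e_{4+j} ≈ 1.491×10⁻³·ρ^j; need ρ^j ≤ 5.0e-13/1.491×10⁻³ = 3.35345e-10.
j ≥ ln(3.35345e-10)/ln(0.2440) = -21.8159/-1.41059 = 15.466.
So 16 more iterations are needed.

16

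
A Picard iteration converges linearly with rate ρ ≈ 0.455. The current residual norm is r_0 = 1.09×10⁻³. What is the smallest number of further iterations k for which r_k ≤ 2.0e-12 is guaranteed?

After k steps, r_k ≈ 1.09×10⁻³·0.455^k.
Need 0.455^k ≤ 2.0e-12/1.09×10⁻³ = 1.83486e-09.
k ≥ ln(1.83486e-09)/ln(0.455) = -20.1163/-0.78746 = 25.546.
Smallest integer k = 26.

26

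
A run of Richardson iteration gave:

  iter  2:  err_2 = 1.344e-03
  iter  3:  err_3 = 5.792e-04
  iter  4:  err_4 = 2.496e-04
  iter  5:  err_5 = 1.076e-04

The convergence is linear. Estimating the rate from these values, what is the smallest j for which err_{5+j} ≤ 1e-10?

Rate ρ ≈ err_5/err_4 = 1.076e-04/2.496e-04 = 0.4311.
After j more steps, err_{5+j} ≈ 1.076e-04·ρ^j; need ρ^j ≤ 1e-10/1.076e-04 = 9.29368e-07.
j ≥ ln(9.29368e-07)/ln(0.4311) = -13.8888/-0.84142 = 16.506.
So 17 more iterations are needed.

17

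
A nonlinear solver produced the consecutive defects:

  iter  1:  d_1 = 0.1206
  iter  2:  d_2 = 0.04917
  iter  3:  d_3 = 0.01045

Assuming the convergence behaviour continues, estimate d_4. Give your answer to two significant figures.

7.2e-4

First estimate the order: p ≈ ln(d_3/d_2) / ln(d_2/d_1) = ln(0.01045/0.04917)/ln(0.04917/0.1206) = ln(0.212528)/ln(0.407711) ≈ 1.7261.
Then d_4 ≈ d_3·(d_3/d_2)^p = 0.01045·(0.212528)^1.7261 = 0.01045·0.0690324 ≈ 0.0007214.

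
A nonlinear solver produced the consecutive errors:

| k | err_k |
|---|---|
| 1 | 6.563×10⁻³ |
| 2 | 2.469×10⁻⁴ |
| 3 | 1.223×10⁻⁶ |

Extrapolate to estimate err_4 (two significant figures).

2.3e-10

First estimate the order: p ≈ ln(err_3/err_2) / ln(err_2/err_1) = ln(1.223×10⁻⁶/2.469×10⁻⁴)/ln(2.469×10⁻⁴/6.563×10⁻³) = ln(0.00495342)/ln(0.03762) ≈ 1.6181.
Then err_4 ≈ err_3·(err_3/err_2)^p = 1.223×10⁻⁶·(0.00495342)^1.6181 = 1.223×10⁻⁶·0.000186263 ≈ 2.278e-10.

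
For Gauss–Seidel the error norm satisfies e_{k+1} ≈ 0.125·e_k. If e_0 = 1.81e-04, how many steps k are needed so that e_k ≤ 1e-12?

10

After k steps, e_k ≈ 1.81e-04·0.125^k.
Need 0.125^k ≤ 1e-12/1.81e-04 = 5.52486e-09.
k ≥ ln(5.52486e-09)/ln(0.125) = -19.0140/-2.07944 = 9.144.
Smallest integer k = 10.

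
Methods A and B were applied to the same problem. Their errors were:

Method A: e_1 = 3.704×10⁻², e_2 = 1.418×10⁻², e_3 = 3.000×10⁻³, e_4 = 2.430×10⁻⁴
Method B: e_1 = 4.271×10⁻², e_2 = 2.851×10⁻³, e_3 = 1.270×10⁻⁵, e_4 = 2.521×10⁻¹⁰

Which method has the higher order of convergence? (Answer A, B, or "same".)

B

Method A: p ≈ ln(2.430×10⁻⁴/3.000×10⁻³)/ln(3.000×10⁻³/1.418×10⁻²) ≈ 1.62.
Method B: p ≈ ln(2.521×10⁻¹⁰/1.270×10⁻⁵)/ln(1.270×10⁻⁵/2.851×10⁻³) ≈ 2.00.
Method B has the higher order (≈2.0 vs ≈1.6).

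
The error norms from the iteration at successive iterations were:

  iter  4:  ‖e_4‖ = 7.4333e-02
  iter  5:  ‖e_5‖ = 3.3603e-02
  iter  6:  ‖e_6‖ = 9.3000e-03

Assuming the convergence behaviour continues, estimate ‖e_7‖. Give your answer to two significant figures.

First estimate the order: p ≈ ln(‖e_6‖/‖e_5‖) / ln(‖e_5‖/‖e_4‖) = ln(9.3000e-03/3.3603e-02)/ln(3.3603e-02/7.4333e-02) = ln(0.276761)/ln(0.45206) ≈ 1.6180.
Then ‖e_7‖ ≈ ‖e_6‖·(‖e_6‖/‖e_5‖)^p = 9.3000e-03·(0.276761)^1.6180 = 9.3000e-03·0.12512 ≈ 0.001164.

1.2e-3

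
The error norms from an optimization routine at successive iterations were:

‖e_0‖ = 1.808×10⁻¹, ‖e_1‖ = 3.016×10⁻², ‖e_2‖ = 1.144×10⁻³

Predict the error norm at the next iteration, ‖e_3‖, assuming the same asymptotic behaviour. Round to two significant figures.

First estimate the order: p ≈ ln(‖e_2‖/‖e_1‖) / ln(‖e_1‖/‖e_0‖) = ln(1.144×10⁻³/3.016×10⁻²)/ln(3.016×10⁻²/1.808×10⁻¹) = ln(0.037931)/ln(0.166814) ≈ 1.8270.
Then ‖e_3‖ ≈ ‖e_2‖·(‖e_2‖/‖e_1‖)^p = 1.144×10⁻³·(0.037931)^1.8270 = 1.144×10⁻³·0.00253409 ≈ 2.899e-06.

2.9e-6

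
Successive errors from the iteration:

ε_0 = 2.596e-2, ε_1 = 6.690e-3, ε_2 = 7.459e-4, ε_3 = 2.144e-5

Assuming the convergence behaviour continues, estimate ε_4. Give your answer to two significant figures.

First estimate the order: p ≈ ln(ε_3/ε_2) / ln(ε_2/ε_1) = ln(2.144e-5/7.459e-4)/ln(7.459e-4/6.690e-3) = ln(0.0287438)/ln(0.111495) ≈ 1.6179.
Then ε_4 ≈ ε_3·(ε_3/ε_2)^p = 2.144e-5·(0.0287438)^1.6179 = 2.144e-5·0.00320685 ≈ 6.875e-08.

6.9e-8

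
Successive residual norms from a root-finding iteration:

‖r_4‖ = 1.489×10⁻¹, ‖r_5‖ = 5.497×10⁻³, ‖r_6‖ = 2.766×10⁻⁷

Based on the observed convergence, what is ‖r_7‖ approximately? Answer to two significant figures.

3.5e-20

First estimate the order: p ≈ ln(‖r_6‖/‖r_5‖) / ln(‖r_5‖/‖r_4‖) = ln(2.766×10⁻⁷/5.497×10⁻³)/ln(5.497×10⁻³/1.489×10⁻¹) = ln(5.03184e-05)/ln(0.0369174) ≈ 3.0000.
Then ‖r_7‖ ≈ ‖r_6‖·(‖r_6‖/‖r_5‖)^p = 2.766×10⁻⁷·(5.03184e-05)^3.0000 = 2.766×10⁻⁷·1.27403e-13 ≈ 3.524e-20.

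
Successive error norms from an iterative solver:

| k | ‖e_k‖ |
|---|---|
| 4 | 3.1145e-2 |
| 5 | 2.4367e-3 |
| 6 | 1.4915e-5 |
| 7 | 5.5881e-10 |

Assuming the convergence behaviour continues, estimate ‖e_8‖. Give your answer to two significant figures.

First estimate the order: p ≈ ln(‖e_7‖/‖e_6‖) / ln(‖e_6‖/‖e_5‖) = ln(5.5881e-10/1.4915e-5)/ln(1.4915e-5/2.4367e-3) = ln(3.74663e-05)/ln(0.00612098) ≈ 2.0000.
Then ‖e_8‖ ≈ ‖e_7‖·(‖e_7‖/‖e_6‖)^p = 5.5881e-10·(3.74663e-05)^2.0000 = 5.5881e-10·1.40372e-09 ≈ 7.844e-19.

7.8e-19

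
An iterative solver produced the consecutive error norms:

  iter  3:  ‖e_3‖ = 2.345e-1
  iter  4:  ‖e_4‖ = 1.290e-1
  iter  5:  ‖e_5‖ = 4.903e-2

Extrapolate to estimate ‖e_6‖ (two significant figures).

1.0e-2

First estimate the order: p ≈ ln(‖e_5‖/‖e_4‖) / ln(‖e_4‖/‖e_3‖) = ln(4.903e-2/1.290e-1)/ln(1.290e-1/2.345e-1) = ln(0.380078)/ln(0.550107) ≈ 1.6187.
Then ‖e_6‖ ≈ ‖e_5‖·(‖e_5‖/‖e_4‖)^p = 4.903e-2·(0.380078)^1.6187 = 4.903e-2·0.208901 ≈ 0.01024.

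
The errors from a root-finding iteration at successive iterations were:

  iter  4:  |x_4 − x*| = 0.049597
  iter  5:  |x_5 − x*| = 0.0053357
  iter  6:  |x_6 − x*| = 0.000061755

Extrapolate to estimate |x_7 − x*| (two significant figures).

8.3e-9

First estimate the order: p ≈ ln(|x_6 − x*|/|x_5 − x*|) / ln(|x_5 − x*|/|x_4 − x*|) = ln(0.000061755/0.0053357)/ln(0.0053357/0.049597) = ln(0.0115739)/ln(0.107581) ≈ 2.0000.
Then |x_7 − x*| ≈ |x_6 − x*|·(|x_6 − x*|/|x_5 − x*|)^p = 0.000061755·(0.0115739)^2.0000 = 0.000061755·0.000133955 ≈ 8.272e-09.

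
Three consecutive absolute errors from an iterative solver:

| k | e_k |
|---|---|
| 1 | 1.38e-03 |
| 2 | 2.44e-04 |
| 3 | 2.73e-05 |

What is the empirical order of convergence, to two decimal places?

p ≈ ln(e_3/e_2) / ln(e_2/e_1)
  = ln(2.73e-05/2.44e-04) / ln(2.44e-04/1.38e-03)
  = ln(0.111885) / ln(0.176812)
  = -2.19028 / -1.73267 ≈ 1.26411

1.26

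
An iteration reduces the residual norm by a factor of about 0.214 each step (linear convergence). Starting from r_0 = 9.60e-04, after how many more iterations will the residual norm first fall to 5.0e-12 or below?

After k steps, r_k ≈ 9.60e-04·0.214^k.
Need 0.214^k ≤ 5.0e-12/9.60e-04 = 5.20833e-09.
k ≥ ln(5.20833e-09)/ln(0.214) = -19.0730/-1.54178 = 12.371.
Smallest integer k = 13.

13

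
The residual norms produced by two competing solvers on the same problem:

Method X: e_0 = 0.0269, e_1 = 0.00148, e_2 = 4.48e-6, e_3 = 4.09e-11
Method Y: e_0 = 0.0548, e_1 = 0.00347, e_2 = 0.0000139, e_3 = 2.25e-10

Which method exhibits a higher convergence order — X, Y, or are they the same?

same

Method X: p ≈ ln(4.09e-11/4.48e-6)/ln(4.48e-6/0.00148) ≈ 2.00.
Method Y: p ≈ ln(2.25e-10/0.0000139)/ln(0.0000139/0.00347) ≈ 2.00.
Both orders ≈ 2.0 — effectively the same.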